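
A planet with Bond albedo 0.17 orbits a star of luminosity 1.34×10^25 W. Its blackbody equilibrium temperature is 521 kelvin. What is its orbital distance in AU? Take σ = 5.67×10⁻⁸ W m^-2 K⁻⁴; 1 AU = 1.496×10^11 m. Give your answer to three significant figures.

Required flux: S = 4σT⁴/(1−α) = 20130 W m^-2.
S = L/(4πd²) → d = √(L/4πS) = √(1.34×10^25/(4π·20130)) = 7.278×10^9 m = 0.04865 AU.

0.0486 AU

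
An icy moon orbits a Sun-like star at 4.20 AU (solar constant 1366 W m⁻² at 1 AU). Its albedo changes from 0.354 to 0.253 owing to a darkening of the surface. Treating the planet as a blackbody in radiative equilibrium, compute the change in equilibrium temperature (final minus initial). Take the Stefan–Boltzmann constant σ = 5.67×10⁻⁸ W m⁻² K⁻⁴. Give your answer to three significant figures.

By the inverse-square law, S = 1366/4.20² = 77.44 W m⁻².
Before: T₁ = [77.44·0.646/(4σ)]^(1/4) = 121.9 K.
With α = 0.253, T₂ = 126.4 K.
ΔT = T₂ − T₁ = 4.507 K.

4.51 K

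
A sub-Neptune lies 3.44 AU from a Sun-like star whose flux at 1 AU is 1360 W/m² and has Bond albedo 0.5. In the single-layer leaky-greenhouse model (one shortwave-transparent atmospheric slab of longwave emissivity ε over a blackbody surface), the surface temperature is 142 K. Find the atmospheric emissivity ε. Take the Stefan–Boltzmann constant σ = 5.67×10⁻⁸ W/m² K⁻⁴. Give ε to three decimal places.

0.754

Irradiance scales as 1/d², so S = 1360 W/m² × (1/3.44)² = 114.9 W/m².
TOA balance gives T_e = 126.2 K.
Inverting T_s⁴ = 2T_e⁴/(2−ε): (T_e/T_s)⁴ = 0.6232, so ε = 2(1 − 0.6232) = 0.7537.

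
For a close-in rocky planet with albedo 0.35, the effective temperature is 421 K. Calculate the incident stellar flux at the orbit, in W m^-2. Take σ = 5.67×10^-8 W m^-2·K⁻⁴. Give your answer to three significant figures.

From S(1−α)/4 = σT⁴: S = 4σT⁴/(1−α).
σT⁴ = 5.67×10⁻⁸·(421)⁴ = 1781 W m^-2.
So S = 4×1781/(1−0.35) = 10960 W m^-2.

11000 W m^-2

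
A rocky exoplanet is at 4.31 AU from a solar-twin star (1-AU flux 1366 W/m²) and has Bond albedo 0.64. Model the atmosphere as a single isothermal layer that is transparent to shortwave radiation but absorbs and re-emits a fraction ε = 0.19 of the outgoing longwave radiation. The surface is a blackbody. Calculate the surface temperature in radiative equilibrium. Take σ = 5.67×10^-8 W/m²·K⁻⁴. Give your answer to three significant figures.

107 K

By the inverse-square law, S = 1366/4.31² = 73.54 W/m².
Effective emission temperature (TOA balance): σT_e⁴ = S(1−α)/4 = 6.618 W/m² → T_e = 103.9 K.
For a single slab of emissivity ε, T_s⁴ = 2T_e⁴/(2−ε); thus T_s = 103.9·(1.105)^(1/4) = 106.6 K.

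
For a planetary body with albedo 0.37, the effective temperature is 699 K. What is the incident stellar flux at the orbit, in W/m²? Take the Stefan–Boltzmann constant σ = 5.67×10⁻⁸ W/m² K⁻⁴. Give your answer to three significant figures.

Invert the energy balance for S: S = 4σT⁴/(1−α).
σT⁴ = 5.67×10⁻⁸·(699)⁴ = 13540 W/m².
So S = 4×13540/(1−0.37) = 85940 W/m².

85900 W/m²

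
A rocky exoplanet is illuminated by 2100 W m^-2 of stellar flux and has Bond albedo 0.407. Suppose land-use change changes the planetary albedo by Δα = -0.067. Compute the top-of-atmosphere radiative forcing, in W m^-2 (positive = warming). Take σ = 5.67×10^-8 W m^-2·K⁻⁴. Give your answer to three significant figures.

ΔF = −(S/4)Δα = −(2100/4)×(-0.067) = 35.18 W m^-2.

35.2 W m^-2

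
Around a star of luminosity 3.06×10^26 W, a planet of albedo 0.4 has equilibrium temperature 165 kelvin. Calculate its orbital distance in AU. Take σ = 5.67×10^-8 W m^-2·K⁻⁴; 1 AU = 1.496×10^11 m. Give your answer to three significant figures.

Required flux: S = 4σT⁴/(1−α) = 280.2 W m^-2.
Then d = [L/(4πS)]^(1/2) = 2.948×10^11 m, i.e. 1.971 AU.

1.97 AU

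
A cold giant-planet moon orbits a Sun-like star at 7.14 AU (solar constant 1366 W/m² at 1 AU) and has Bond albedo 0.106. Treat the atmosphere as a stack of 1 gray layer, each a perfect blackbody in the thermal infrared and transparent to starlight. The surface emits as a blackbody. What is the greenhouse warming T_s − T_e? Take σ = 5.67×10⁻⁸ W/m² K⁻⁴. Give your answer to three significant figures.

19.2 kelvin

By the inverse-square law, S = 1366/7.14² = 26.80 W/m².
The effective emission temperature is T_e = [S(1−α)/(4σ)]^¼ = 101.4 K.
Surface: T_s = (2)^¼·T_e = 120.6 K.
Warming: T_s − T_e = 19.18 K.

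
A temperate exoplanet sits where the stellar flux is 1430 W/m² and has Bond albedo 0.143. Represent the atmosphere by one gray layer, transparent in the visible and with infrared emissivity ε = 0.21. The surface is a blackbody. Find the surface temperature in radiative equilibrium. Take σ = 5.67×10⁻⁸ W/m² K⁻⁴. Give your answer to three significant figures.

279 kelvin

The planet radiates to space at T_e = [S(1−α)/(4σ)]^(1/4) = 271.1 K.
Surface balance with a leaky layer gives σT_s⁴ = σT_e⁴·2/(2−ε), so T_s = T_e·[2/(2−0.21)]^(1/4) = 278.7 K.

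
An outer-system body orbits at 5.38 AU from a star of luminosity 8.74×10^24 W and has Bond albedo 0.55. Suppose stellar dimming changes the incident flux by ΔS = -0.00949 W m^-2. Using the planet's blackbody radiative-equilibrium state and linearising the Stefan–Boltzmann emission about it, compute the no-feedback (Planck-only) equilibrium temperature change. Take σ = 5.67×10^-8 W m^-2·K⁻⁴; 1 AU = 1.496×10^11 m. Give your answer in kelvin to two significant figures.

d = 5.38 × 1.496×10^11 m = 8.048×10^11 m.
Flux at the orbit: S = L/(4πd²) = 8.74×10^24/(4π·(8.05×10^11)²) = 1.074 W m^-2.
Unperturbed T_e = [1.074·(1−0.55)/(4σ)]^¼ = 38.20 K.
Only a fraction (1−α) is absorbed and it's spread over 4πR², so ΔF = (1−α)ΔS/4 = -0.001068 W m^-2.
The Planck feedback parameter is 4σT_e³ = 0.01265 W m^-2/K.
So ΔT₀ = -0.001068/0.01265 = -0.0844 K.

-0.084 kelvin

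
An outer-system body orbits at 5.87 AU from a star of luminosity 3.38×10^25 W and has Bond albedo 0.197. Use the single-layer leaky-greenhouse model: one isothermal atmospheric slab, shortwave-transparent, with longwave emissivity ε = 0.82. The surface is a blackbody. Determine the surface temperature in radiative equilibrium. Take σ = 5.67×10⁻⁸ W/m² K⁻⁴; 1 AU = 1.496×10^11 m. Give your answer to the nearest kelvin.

Orbital distance: d = 5.87 AU = 8.782×10^11 m.
Flux at the orbit: S = L/(4πd²) = 3.38×10^25/(4π·(8.78×10^11)²) = 3.488 W/m².
Effective emission temperature (TOA balance): σT_e⁴ = S(1−α)/4 = 0.7002 W/m² → T_e = 59.28 K.
The surface balance (absorbed SW + ε·downward IR = σT_s⁴) with T_a⁴ = T_s⁴/2 reduces to T_s = T_e·[2/(2−ε)]^¼ = 67.64 K.

68 kelvin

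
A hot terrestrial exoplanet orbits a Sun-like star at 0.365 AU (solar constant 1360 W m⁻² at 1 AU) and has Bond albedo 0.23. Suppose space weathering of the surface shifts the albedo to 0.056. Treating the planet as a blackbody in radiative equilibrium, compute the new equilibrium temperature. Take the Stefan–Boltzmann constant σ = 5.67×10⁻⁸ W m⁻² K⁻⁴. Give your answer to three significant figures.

454 kelvin

Flux at the orbit: S = 1360/(0.365)² = 10210 W m⁻².
New equilibrium: T₂ = [(1−0.056)·10210/(4σ)]^(1/4) = 454.0 K.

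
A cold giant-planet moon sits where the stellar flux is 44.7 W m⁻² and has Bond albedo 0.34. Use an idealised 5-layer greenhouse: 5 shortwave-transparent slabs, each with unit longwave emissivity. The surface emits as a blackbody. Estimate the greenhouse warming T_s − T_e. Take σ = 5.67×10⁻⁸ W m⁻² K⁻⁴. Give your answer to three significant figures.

60.3 K

The effective emission temperature is T_e = [S(1−α)/(4σ)]^¼ = 106.8 K.
T_s = (N+1)^(1/4)·T_e = 167.1 K.
Warming: T_s − T_e = 60.35 K.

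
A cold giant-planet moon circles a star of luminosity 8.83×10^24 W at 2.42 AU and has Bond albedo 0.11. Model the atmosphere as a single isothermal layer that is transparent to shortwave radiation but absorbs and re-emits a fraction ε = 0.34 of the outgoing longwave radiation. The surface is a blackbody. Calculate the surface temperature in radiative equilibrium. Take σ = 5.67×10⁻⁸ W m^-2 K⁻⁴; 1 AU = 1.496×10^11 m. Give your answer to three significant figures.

71.0 K

Orbital distance: d = 2.42 AU = 3.620×10^11 m.
Spreading L over a sphere of radius d: S = 8.83×10^24/(4π·3.62×10^11²) = 5.361 W m^-2.
The planet radiates to space at T_e = [S(1−α)/(4σ)]^(1/4) = 67.73 K.
For a single slab of emissivity ε, T_s⁴ = 2T_e⁴/(2−ε); thus T_s = 67.73·(1.205)^(1/4) = 70.95 K.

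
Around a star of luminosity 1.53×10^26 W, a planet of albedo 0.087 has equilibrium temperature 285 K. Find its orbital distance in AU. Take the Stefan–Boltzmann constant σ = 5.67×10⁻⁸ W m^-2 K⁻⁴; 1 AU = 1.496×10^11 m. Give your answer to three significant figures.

Energy balance gives S = 4σT⁴/(1−α) = 1639 W m^-2.
S = L/(4πd²) → d = √(L/4πS) = √(1.53×10^26/(4π·1639)) = 8.619×10^10 m = 0.5761 AU.

0.576 AU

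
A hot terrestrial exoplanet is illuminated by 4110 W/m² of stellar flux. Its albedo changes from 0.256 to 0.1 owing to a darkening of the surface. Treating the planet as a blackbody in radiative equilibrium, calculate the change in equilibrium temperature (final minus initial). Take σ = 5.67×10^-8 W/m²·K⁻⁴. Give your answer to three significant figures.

Initial: T₁ = [S(1−0.256)/(4σ)]^(1/4) = 340.8 K.
After:  T₂ = [4110·0.9/(4σ)]^(1/4) = 357.4 K.
Change: 357.4 − 340.8 = 16.61 K.

16.6 K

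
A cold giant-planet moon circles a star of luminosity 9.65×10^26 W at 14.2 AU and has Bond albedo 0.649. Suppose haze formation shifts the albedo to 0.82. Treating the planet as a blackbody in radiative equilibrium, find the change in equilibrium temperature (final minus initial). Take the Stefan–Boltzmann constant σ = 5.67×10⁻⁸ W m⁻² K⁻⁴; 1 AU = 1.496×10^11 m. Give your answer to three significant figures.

d = 14.2 × 1.496×10^11 m = 2.124×10^12 m.
Spreading L over a sphere of radius d: S = 9.65×10^26/(4π·2.12×10^12²) = 17.02 W m⁻².
Initial: T₁ = [S(1−0.649)/(4σ)]^(1/4) = 71.64 K.
After:  T₂ = [17.02·0.18/(4σ)]^(1/4) = 60.62 K.
ΔT = T₂ − T₁ = -11.02 K.

-11.0 kelvin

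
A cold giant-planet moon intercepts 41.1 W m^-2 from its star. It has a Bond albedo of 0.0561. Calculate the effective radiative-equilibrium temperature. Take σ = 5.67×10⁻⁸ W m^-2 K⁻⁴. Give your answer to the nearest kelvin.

114 kelvin

Absorbed flux (global mean): S(1−α)/4 = 41.10·0.944/4 = 9.699 W m^-2.
Set σT⁴ = 9.699 → T = (9.699/σ)^(1/4) = 114.4 K.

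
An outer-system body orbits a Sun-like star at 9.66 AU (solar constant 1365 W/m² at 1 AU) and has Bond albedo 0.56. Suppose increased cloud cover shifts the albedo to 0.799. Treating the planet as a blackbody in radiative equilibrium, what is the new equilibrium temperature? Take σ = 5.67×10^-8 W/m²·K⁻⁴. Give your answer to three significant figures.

60.0 K

Irradiance scales as 1/d², so S = 1365 W/m² × (1/9.66)² = 14.63 W/m².
New equilibrium: T₂ = [(1−0.799)·14.63/(4σ)]^(1/4) = 60.00 K.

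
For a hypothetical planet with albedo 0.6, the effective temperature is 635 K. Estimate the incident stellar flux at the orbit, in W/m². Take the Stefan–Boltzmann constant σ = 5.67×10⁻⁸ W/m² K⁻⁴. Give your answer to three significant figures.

92200 W/m²

Invert the energy balance for S: S = 4σT⁴/(1−α).
σT⁴ = 5.67×10⁻⁸·(635)⁴ = 9219 W/m².
S = 4·9219/0.4 = 92190 W/m².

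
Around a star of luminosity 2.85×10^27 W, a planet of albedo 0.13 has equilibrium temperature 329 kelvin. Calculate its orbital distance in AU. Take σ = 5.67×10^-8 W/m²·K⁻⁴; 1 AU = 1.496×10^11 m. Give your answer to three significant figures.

The flux needed for this T is 4σT⁴/(1−0.13) = 3054 W/m².
S = L/(4πd²) → d = √(L/4πS) = √(2.85×10^27/(4π·3054)) = 2.725×10^11 m = 1.822 AU.

1.82 AU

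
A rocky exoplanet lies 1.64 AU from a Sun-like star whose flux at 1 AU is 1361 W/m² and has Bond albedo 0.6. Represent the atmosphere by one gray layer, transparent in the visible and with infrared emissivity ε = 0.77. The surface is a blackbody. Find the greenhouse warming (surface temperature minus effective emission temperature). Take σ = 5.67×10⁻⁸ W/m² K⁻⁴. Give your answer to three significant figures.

22.3 K

By the inverse-square law, S = 1361/1.64² = 506.0 W/m².
Effective emission temperature (TOA balance): σT_e⁴ = S(1−α)/4 = 50.60 W/m² → T_e = 172.8 K.
Surface balance with a leaky layer gives σT_s⁴ = σT_e⁴·2/(2−ε), so T_s = T_e·[2/(2−0.77)]^(1/4) = 195.2 K.
T_s − T_e = 195.2 − 172.8 = 22.34 K.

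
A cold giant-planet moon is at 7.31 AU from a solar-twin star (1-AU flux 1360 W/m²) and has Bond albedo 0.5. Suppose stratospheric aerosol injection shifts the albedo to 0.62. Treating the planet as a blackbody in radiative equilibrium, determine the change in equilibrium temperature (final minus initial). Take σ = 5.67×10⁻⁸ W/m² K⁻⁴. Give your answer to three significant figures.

-5.74 K

Irradiance scales as 1/d², so S = 1360 W/m² × (1/7.31)² = 25.45 W/m².
Before: T₁ = [25.45·0.5/(4σ)]^(1/4) = 86.55 K.
After:  T₂ = [25.45·0.38/(4σ)]^(1/4) = 80.81 K.
ΔT = T₂ − T₁ = -5.739 K.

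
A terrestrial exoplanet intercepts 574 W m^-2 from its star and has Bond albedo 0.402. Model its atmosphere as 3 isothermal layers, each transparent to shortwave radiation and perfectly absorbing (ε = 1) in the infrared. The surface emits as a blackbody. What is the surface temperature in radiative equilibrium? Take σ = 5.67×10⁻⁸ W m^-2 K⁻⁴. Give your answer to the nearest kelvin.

279 K

The effective emission temperature is T_e = [S(1−α)/(4σ)]^¼ = 197.2 K.
With N = 3 opaque layers, T_s = (N+1)^(1/4)·T_e = 4^(1/4)·197.2 = 278.9 K.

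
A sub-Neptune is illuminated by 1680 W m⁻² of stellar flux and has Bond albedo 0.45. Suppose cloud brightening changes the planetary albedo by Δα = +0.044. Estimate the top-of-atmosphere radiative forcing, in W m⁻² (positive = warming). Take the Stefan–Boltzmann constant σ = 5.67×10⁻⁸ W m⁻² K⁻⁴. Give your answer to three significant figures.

The change in absorbed flux is Δ[S(1−α)/4] = −SΔα/4 = -18.48 W m⁻².

-18.5 W m⁻²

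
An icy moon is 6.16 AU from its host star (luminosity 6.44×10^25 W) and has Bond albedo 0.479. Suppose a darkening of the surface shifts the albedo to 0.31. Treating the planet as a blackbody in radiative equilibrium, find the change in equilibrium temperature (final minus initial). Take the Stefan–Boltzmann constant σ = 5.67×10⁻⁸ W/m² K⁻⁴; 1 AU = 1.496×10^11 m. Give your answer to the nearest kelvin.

Orbital distance: d = 6.16 AU = 9.215×10^11 m.
Flux at the orbit: S = L/(4πd²) = 6.44×10^25/(4π·(9.22×10^11)²) = 6.035 W/m².
With α = 0.479, T₁ = 61.02 K.
Final:   T₂ = [S(1−0.31)/(4σ)]^(1/4) = 65.46 K.
ΔT = T₂ − T₁ = 4.440 K.

4 kelvin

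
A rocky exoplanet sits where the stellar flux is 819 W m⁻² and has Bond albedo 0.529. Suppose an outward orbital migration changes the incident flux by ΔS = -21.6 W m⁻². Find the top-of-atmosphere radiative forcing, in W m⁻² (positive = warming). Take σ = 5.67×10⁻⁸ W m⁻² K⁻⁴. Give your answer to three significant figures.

Only a fraction (1−α) is absorbed and it's spread over 4πR², so ΔF = (1−α)ΔS/4 = -2.543 W m⁻².

-2.54 W m⁻²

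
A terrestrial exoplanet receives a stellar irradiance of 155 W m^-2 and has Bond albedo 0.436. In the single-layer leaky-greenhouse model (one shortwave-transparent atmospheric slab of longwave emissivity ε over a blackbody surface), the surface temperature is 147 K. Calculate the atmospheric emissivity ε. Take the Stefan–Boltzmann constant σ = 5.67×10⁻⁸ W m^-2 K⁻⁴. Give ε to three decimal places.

0.349

TOA balance gives T_e = 140.1 K.
Since (2−ε)/2 = (T_e/T_s)⁴ = 0.8255, ε = 0.3491.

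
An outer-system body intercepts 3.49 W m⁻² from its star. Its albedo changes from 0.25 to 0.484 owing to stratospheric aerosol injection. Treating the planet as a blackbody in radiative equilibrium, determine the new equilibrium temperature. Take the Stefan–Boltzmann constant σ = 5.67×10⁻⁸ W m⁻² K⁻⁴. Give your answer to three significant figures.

53.1 K

New equilibrium: T₂ = [(1−0.484)·3.490/(4σ)]^(1/4) = 53.08 K.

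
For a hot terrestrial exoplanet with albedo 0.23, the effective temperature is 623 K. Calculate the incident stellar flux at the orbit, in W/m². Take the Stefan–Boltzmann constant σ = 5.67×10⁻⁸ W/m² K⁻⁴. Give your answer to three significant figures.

Invert the energy balance for S: S = 4σT⁴/(1−α).
σT⁴ = 5.67×10⁻⁸·(623)⁴ = 8542 W/m².
So S = 4×8542/(1−0.23) = 44370 W/m².

44400 W/m²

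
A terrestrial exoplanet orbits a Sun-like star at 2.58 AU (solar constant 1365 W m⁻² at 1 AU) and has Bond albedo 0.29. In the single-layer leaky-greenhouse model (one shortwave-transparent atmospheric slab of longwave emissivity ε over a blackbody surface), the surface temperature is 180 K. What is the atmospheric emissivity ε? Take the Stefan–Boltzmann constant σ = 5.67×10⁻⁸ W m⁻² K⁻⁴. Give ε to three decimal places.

By the inverse-square law, S = 1365/2.58² = 205.1 W m⁻².
First, T_e = [205.1·(1−0.29)/(4σ)]^(1/4) = 159.2 K.
T_s⁴ = T_e⁴·2/(2−ε) → ε = 2 − 2(T_e/T_s)⁴ = 2 − 2·(159.2/180)⁴ = 0.7769.

0.777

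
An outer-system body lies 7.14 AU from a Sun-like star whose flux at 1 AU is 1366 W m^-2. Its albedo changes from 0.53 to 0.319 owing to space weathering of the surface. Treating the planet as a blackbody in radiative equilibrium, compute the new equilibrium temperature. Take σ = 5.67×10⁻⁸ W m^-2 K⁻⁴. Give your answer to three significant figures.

94.7 K

Irradiance scales as 1/d², so S = 1366 W m^-2 × (1/7.14)² = 26.80 W m^-2.
New equilibrium: T₂ = [(1−0.319)·26.80/(4σ)]^(1/4) = 94.71 K.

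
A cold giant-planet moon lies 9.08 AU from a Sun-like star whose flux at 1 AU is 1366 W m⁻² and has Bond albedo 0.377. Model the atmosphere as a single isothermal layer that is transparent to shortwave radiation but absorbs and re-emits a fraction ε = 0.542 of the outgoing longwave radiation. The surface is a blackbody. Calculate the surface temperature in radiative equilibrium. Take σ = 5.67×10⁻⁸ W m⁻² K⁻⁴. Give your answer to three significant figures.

Flux at the orbit: S = 1366/(9.08)² = 16.57 W m⁻².
The planet radiates to space at T_e = [S(1−α)/(4σ)]^(1/4) = 82.14 K.
Surface balance with a leaky layer gives σT_s⁴ = σT_e⁴·2/(2−ε), so T_s = T_e·[2/(2−0.542)]^(1/4) = 88.89 K.

88.9 K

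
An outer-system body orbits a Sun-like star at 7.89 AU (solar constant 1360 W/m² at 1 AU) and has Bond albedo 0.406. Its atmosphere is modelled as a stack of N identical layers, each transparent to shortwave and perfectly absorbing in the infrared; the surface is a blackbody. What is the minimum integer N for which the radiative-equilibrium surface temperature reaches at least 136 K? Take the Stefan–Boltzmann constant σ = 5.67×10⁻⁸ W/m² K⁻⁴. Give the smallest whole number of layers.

5

Irradiance scales as 1/d², so S = 1360 W/m² × (1/7.89)² = 21.85 W/m².
The effective emission temperature is T_e = [S(1−α)/(4σ)]^¼ = 86.97 K.
Need (N+1)T_e⁴ ≥ T_s⁴, i.e. N+1 ≥ (136/86.97)⁴ = 5.979.
The minimum whole number is N = 5.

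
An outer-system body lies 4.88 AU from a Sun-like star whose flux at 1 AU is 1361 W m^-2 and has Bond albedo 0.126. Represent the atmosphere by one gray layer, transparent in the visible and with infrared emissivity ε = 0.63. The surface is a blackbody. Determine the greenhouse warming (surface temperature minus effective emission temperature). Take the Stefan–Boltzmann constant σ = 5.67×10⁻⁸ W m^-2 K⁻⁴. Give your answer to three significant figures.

Irradiance scales as 1/d², so S = 1361 W m^-2 × (1/4.88)² = 57.15 W m^-2.
Effective emission temperature (TOA balance): σT_e⁴ = S(1−α)/4 = 12.49 W m^-2 → T_e = 121.8 K.
For a single slab of emissivity ε, T_s⁴ = 2T_e⁴/(2−ε); thus T_s = 121.8·(1.46)^(1/4) = 133.9 K.
The atmosphere warms the surface by 12.08 K.

12.1 K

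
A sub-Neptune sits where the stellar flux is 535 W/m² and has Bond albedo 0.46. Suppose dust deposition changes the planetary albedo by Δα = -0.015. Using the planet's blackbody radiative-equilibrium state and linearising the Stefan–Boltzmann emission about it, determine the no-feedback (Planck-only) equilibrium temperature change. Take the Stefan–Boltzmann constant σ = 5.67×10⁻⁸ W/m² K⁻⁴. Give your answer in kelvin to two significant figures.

1.3 K

The baseline emission temperature is T_e = 188.9 K.
ΔF = −(S/4)Δα = −(535.0/4)×(-0.015) = 2.006 W/m².
Planck response: λ_P = 4σT_e³ = 4·5.67×10⁻⁸·(188.9)³ = 1.529 W/m²/K.
So ΔT₀ = 2.006/1.529 = 1.31 K.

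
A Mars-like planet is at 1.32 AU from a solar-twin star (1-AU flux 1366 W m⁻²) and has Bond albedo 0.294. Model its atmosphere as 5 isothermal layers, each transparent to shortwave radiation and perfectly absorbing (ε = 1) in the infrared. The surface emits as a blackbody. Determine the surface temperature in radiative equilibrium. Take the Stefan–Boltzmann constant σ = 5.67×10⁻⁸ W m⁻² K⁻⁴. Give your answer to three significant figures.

By the inverse-square law, S = 1366/1.32² = 784.0 W m⁻².
OLR = S(1−α)/4 = 138.4 W m⁻²; the top layer radiates at T_e = 222.3 K.
For an N-layer opaque stack, T_s⁴ = (N+1)T_e⁴, hence T_s = (6)^(1/4)×222.3 K = 347.9 K.

348 K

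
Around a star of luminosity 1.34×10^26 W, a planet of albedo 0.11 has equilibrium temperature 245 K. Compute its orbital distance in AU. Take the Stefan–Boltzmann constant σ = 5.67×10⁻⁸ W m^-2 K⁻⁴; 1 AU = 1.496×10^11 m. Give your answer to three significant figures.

Energy balance gives S = 4σT⁴/(1−α) = 918.2 W m^-2.
S = L/(4πd²) → d = √(L/4πS) = √(1.34×10^26/(4π·918.2)) = 1.078×10^11 m = 0.7204 AU.

0.720 AU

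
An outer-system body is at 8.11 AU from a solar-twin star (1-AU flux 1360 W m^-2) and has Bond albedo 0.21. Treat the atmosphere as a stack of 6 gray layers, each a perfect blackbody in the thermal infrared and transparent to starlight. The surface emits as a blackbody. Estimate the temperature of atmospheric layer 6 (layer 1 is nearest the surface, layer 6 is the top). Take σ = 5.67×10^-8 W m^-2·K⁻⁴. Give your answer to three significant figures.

92.1 kelvin

By the inverse-square law, S = 1360/8.11² = 20.68 W m^-2.
OLR = S(1−α)/4 = 4.084 W m^-2; the top layer radiates at T_e = 92.12 K.
Each opaque layer satisfies 2T_j⁴ = T_{j−1}⁴ + T_{j+1}⁴, giving T_k⁴ = (N+1−k)T_e⁴.
With k = 6: T_6 = (6+1−6)^¼·92.12 K = 92.12 K.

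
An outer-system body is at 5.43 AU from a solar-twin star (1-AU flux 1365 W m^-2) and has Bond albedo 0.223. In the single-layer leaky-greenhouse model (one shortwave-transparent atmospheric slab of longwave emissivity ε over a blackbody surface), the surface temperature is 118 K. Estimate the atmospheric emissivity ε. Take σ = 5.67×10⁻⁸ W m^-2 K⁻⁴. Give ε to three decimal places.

Flux at the orbit: S = 1365/(5.43)² = 46.29 W m^-2.
Effective temperature: T_e = [S(1−α)/(4σ)]^(1/4) = 112.2 K.
Inverting T_s⁴ = 2T_e⁴/(2−ε): (T_e/T_s)⁴ = 0.8181, so ε = 2(1 − 0.8181) = 0.3639.

0.364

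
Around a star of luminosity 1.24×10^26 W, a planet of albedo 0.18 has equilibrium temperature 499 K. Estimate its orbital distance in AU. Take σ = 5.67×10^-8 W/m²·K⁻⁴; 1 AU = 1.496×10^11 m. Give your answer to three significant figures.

Required flux: S = 4σT⁴/(1−α) = 17150 W/m².
Then d = [L/(4πS)]^(1/2) = 2.399×10^10 m, i.e. 0.1603 AU.

0.160 AU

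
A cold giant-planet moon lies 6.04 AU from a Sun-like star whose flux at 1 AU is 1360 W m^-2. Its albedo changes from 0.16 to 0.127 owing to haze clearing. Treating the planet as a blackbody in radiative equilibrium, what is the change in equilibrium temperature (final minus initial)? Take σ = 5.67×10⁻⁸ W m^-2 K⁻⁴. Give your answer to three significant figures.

1.05 K

Irradiance scales as 1/d², so S = 1360 W m^-2 × (1/6.04)² = 37.28 W m^-2.
Initial: T₁ = [S(1−0.16)/(4σ)]^(1/4) = 108.4 K.
Final:   T₂ = [S(1−0.127)/(4σ)]^(1/4) = 109.4 K.
Change: 109.4 − 108.4 = 1.049 K.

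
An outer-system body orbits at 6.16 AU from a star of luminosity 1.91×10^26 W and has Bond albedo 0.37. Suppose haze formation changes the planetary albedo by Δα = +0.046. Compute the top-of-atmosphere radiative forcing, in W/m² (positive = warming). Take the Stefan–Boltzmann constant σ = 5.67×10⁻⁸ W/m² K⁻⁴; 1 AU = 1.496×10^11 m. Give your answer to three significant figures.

d = 6.16 × 1.496×10^11 m = 9.215×10^11 m.
Flux at the orbit: S = L/(4πd²) = 1.91×10^26/(4π·(9.22×10^11)²) = 17.90 W/m².
TOA radiative forcing: ΔF = −S·Δα/4 = −17.90·(+0.046)/4 = -0.2058 W/m².

-0.206 W/m²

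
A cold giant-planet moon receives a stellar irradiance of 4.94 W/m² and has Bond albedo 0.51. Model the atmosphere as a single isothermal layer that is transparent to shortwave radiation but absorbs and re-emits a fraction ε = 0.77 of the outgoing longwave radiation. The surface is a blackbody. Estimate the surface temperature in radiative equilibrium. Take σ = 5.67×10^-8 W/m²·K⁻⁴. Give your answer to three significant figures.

The planet radiates to space at T_e = [S(1−α)/(4σ)]^(1/4) = 57.16 K.
Surface balance with a leaky layer gives σT_s⁴ = σT_e⁴·2/(2−ε), so T_s = T_e·[2/(2−0.77)]^(1/4) = 64.54 K.

64.5 K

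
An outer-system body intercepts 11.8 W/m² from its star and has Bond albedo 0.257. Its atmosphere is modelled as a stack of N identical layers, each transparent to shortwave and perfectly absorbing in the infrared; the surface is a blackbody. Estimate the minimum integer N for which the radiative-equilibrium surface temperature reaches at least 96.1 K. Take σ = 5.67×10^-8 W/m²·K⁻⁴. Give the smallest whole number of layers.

2

Top-of-atmosphere balance: σT_e⁴ = S(1−α)/4 = 2.192 W/m² → T_e = 78.85 K.
Need (N+1)T_e⁴ ≥ T_s⁴, i.e. N+1 ≥ (96.1/78.85)⁴ = 2.206.
The minimum whole number is N = 2.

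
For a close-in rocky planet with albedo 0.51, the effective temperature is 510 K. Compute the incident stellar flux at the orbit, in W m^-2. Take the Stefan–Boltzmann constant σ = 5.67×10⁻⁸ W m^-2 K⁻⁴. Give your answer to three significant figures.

31300 W m^-2

Invert the energy balance for S: S = 4σT⁴/(1−α).
The emitted flux is σT⁴ = 3836 W m^-2.
So S = 4×3836/(1−0.51) = 31310 W m^-2.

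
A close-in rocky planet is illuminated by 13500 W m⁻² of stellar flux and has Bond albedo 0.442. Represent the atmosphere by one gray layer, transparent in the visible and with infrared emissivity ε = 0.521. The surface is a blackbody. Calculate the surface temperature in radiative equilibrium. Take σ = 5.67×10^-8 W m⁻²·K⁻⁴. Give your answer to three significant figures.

460 K

Effective emission temperature (TOA balance): σT_e⁴ = S(1−α)/4 = 1883 W m⁻² → T_e = 426.9 K.
The surface balance (absorbed SW + ε·downward IR = σT_s⁴) with T_a⁴ = T_s⁴/2 reduces to T_s = T_e·[2/(2−ε)]^¼ = 460.4 K.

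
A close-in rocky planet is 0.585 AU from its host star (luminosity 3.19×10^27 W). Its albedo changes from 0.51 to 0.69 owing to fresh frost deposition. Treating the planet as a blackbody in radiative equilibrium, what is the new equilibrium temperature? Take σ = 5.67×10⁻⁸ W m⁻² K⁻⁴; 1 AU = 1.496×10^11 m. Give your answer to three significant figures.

Orbital distance: d = 0.585 AU = 8.752×10^10 m.
Flux at the orbit: S = L/(4πd²) = 3.19×10^27/(4π·(8.75×10^10)²) = 33140 W m⁻².
With the new albedo, S(1−α₂)/4 = 2569 W m⁻², so T₂ = 461.4 K.

461 kelvin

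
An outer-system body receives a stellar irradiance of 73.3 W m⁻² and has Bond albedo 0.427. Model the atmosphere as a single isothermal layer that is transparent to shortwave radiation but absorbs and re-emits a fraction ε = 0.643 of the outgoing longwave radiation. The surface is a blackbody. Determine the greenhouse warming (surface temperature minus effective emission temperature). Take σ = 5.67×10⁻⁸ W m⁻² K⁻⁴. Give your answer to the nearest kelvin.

The planet radiates to space at T_e = [S(1−α)/(4σ)]^(1/4) = 116.7 K.
For a single slab of emissivity ε, T_s⁴ = 2T_e⁴/(2−ε); thus T_s = 116.7·(1.474)^(1/4) = 128.5 K.
Greenhouse warming: T_s − T_e = 11.88 K.

12 K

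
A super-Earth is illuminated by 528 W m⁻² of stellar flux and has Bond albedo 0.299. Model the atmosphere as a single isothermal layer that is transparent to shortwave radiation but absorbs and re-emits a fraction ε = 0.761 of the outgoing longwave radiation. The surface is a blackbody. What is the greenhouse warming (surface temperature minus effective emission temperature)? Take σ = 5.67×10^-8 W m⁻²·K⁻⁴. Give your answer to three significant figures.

25.6 K

Effective emission temperature (TOA balance): σT_e⁴ = S(1−α)/4 = 92.53 W m⁻² → T_e = 201.0 K.
The surface balance (absorbed SW + ε·downward IR = σT_s⁴) with T_a⁴ = T_s⁴/2 reduces to T_s = T_e·[2/(2−ε)]^¼ = 226.6 K.
The atmosphere warms the surface by 25.56 K.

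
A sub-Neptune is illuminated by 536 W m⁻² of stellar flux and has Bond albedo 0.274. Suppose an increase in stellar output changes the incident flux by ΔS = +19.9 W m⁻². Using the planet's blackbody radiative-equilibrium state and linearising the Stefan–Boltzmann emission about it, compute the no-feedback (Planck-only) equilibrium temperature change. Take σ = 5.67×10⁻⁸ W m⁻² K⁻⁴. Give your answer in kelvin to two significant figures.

Unperturbed T_e = [536.0·(1−0.274)/(4σ)]^¼ = 203.5 K.
ΔF = Δ[S(1−α)]/4 = (1−0.274)·+19.9/4 = 3.612 W m⁻².
Planck response: λ_P = 4σT_e³ = 4·5.67×10⁻⁸·(203.5)³ = 1.912 W m⁻²/K.
Hence the no-feedback warming is ΔF/(4σT_e³) = 1.89 K.

1.9 kelvin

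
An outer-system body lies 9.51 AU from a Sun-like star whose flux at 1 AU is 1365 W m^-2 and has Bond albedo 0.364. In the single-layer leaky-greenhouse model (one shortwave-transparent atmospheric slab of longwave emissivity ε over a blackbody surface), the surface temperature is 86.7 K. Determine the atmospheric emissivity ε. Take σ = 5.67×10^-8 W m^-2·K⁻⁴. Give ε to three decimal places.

By the inverse-square law, S = 1365/9.51² = 15.09 W m^-2.
First, T_e = [15.09·(1−0.364)/(4σ)]^(1/4) = 80.66 K.
T_s⁴ = T_e⁴·2/(2−ε) → ε = 2 − 2(T_e/T_s)⁴ = 2 − 2·(80.66/86.7)⁴ = 0.5019.

0.502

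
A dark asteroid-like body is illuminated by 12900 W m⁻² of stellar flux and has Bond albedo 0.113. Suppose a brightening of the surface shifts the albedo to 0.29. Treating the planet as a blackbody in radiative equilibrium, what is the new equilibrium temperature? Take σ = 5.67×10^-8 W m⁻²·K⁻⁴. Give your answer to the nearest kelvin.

448 K

New equilibrium: T₂ = [(1−0.29)·12900/(4σ)]^(1/4) = 448.3 K.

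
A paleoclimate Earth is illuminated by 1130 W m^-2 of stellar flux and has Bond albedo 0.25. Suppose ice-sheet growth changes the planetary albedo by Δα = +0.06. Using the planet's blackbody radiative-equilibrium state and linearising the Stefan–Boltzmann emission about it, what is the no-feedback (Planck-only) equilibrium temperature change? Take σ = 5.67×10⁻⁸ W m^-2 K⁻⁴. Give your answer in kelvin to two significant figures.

The baseline emission temperature is T_e = 247.2 K.
TOA radiative forcing: ΔF = −S·Δα/4 = −1130·(+0.06)/4 = -16.95 W m^-2.
Planck response: λ_P = 4σT_e³ = 4·5.67×10⁻⁸·(247.2)³ = 3.428 W m^-2/K.
ΔT₀ = ΔF/λ_P = -16.95/3.428 = -4.94 K.

-4.9 kelvin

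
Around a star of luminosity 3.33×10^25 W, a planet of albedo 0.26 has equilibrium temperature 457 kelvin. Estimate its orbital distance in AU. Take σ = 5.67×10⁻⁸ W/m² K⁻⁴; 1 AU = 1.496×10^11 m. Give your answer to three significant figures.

Energy balance gives S = 4σT⁴/(1−α) = 13370 W/m².
From L = 4πd²S, d = √(3.33×10^25/(4π·13370)) = 1.408×10^10 m = 0.09411 AU.

0.0941 AU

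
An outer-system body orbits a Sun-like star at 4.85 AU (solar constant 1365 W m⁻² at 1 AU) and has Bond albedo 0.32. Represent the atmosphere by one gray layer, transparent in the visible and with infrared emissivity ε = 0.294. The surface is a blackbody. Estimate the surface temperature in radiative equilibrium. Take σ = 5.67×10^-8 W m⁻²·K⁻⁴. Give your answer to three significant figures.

By the inverse-square law, S = 1365/4.85² = 58.03 W m⁻².
Effective emission temperature (TOA balance): σT_e⁴ = S(1−α)/4 = 9.865 W m⁻² → T_e = 114.8 K.
For a single slab of emissivity ε, T_s⁴ = 2T_e⁴/(2−ε); thus T_s = 114.8·(1.172)^(1/4) = 119.5 K.

120 K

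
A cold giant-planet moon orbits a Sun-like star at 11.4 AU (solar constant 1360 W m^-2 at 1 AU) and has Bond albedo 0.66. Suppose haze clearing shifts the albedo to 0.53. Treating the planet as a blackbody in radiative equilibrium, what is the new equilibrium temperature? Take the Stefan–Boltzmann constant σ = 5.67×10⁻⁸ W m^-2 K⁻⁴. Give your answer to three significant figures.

Irradiance scales as 1/d², so S = 1360 W m^-2 × (1/11.4)² = 10.46 W m^-2.
With the new albedo, S(1−α₂)/4 = 1.230 W m^-2, so T₂ = 68.24 K.

68.2 kelvin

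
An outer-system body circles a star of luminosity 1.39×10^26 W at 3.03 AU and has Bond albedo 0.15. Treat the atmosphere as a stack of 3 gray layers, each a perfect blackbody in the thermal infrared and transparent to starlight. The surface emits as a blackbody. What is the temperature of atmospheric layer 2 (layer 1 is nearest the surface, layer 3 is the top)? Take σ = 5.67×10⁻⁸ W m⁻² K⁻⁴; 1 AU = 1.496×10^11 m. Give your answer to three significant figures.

Orbital distance: d = 3.03 AU = 4.533×10^11 m.
S = L/(4πd²) = 53.83 W m⁻².
Top-of-atmosphere balance: σT_e⁴ = S(1−α)/4 = 11.44 W m⁻² → T_e = 119.2 K.
In the N-layer model, layer k (counted from the surface) has T_k = (N+1−k)^(1/4)·T_e.
With k = 2: T_2 = (3+1−2)^¼·119.2 K = 141.7 K.

142 K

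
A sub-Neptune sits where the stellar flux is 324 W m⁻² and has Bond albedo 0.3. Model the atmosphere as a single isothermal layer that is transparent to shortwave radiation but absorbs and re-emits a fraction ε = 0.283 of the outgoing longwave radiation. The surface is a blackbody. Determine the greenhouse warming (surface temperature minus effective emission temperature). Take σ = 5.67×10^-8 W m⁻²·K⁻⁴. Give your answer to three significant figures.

Effective emission temperature (TOA balance): σT_e⁴ = S(1−α)/4 = 56.70 W m⁻² → T_e = 177.8 K.
Surface balance with a leaky layer gives σT_s⁴ = σT_e⁴·2/(2−ε), so T_s = T_e·[2/(2−0.283)]^(1/4) = 184.7 K.
T_s − T_e = 184.7 − 177.8 = 6.914 K.

6.91 kelvin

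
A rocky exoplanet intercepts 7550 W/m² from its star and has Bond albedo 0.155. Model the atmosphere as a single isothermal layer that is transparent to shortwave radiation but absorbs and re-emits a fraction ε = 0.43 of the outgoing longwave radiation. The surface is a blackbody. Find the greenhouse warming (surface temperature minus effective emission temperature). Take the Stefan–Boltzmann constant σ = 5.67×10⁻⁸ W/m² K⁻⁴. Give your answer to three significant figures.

25.5 kelvin

Effective emission temperature (TOA balance): σT_e⁴ = S(1−α)/4 = 1595 W/m² → T_e = 409.5 K.
For a single slab of emissivity ε, T_s⁴ = 2T_e⁴/(2−ε); thus T_s = 409.5·(1.274)^(1/4) = 435.1 K.
The atmosphere warms the surface by 25.55 K.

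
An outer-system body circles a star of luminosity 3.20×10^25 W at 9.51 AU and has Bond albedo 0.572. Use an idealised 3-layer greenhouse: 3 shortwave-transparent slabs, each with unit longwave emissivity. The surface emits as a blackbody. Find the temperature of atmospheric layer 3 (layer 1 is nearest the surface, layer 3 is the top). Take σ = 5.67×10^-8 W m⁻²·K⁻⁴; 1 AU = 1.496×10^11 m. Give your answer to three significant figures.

d = 9.51 × 1.496×10^11 m = 1.423×10^12 m.
Spreading L over a sphere of radius d: S = 3.20×10^25/(4π·1.42×10^12²) = 1.258 W m⁻².
The effective emission temperature is T_e = [S(1−α)/(4σ)]^¼ = 39.25 K.
In the N-layer model, layer k (counted from the surface) has T_k = (N+1−k)^(1/4)·T_e.
With k = 3: T_3 = (3+1−3)^¼·39.25 K = 39.25 K.

39.3 kelvin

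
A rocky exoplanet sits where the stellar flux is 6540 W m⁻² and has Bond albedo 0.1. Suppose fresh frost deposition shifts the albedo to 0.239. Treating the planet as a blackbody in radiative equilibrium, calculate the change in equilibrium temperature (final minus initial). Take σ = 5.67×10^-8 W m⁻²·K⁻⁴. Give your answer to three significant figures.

-16.5 K

Before: T₁ = [6540·0.9/(4σ)]^(1/4) = 401.4 K.
After:  T₂ = [6540·0.761/(4σ)]^(1/4) = 384.9 K.
Change: 384.9 − 401.4 = -16.49 K.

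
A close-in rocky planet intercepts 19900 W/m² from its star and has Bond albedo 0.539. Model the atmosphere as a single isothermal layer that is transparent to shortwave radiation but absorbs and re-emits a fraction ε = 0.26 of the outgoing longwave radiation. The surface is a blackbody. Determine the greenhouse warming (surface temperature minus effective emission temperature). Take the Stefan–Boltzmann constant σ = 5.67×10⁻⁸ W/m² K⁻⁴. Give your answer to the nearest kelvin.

16 K

The planet radiates to space at T_e = [S(1−α)/(4σ)]^(1/4) = 448.5 K.
The surface balance (absorbed SW + ε·downward IR = σT_s⁴) with T_a⁴ = T_s⁴/2 reduces to T_s = T_e·[2/(2−ε)]^¼ = 464.4 K.
T_s − T_e = 464.4 − 448.5 = 15.89 K.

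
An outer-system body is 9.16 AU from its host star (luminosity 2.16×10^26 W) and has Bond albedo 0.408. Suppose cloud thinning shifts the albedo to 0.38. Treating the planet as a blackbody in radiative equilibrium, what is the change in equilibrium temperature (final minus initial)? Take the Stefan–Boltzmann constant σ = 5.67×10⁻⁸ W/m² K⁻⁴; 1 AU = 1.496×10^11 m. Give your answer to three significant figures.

0.812 K

d = 9.16 × 1.496×10^11 m = 1.370×10^12 m.
S = L/(4πd²) = 9.154 W/m².
Before: T₁ = [9.154·0.592/(4σ)]^(1/4) = 69.91 K.
Final:   T₂ = [S(1−0.38)/(4σ)]^(1/4) = 70.73 K.
Change: 70.73 − 69.91 = 0.8124 K.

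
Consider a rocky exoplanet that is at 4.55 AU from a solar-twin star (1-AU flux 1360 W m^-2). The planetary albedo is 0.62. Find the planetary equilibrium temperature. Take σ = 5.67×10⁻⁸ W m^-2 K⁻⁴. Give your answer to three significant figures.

102 K

Flux at the orbit: S = 1360/(4.55)² = 65.69 W m^-2.
The planet absorbs (1−α)S over its disc πR² and re-emits over 4πR², so the mean absorbed flux is (1−0.62)·65.69/4 = 6.241 W m^-2.
Set σT⁴ = 6.241 → T = (6.241/σ)^(1/4) = 102.4 K.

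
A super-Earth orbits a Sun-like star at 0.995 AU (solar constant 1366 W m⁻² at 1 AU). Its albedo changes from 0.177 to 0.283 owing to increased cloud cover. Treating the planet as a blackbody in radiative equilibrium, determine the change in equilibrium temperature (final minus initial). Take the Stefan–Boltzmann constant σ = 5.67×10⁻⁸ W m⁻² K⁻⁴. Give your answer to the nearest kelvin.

-9 K

Flux at the orbit: S = 1366/(0.995)² = 1380 W m⁻².
Before: T₁ = [1380·0.823/(4σ)]^(1/4) = 266.0 K.
After:  T₂ = [1380·0.717/(4σ)]^(1/4) = 257.0 K.
Change: 257.0 − 266.0 = -9.013 K.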